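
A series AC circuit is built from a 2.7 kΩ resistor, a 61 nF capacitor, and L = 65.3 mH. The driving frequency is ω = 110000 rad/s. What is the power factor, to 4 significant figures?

0.3584

X_L = ωL = 7183 Ω
X_C = 1/(ωC) = 149.0 Ω
Net reactance X = X_L − X_C = 7034 Ω
Z = 2700 + j7034 Ω
|Z| = √(2700² + 7034²) = 7534 Ω
∠Z = arctan(7034/2700) = 69.00°
cos φ = cos(69.00°) = 0.3584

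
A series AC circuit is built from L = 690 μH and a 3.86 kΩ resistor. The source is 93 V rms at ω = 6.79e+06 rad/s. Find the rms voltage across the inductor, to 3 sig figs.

X_L = ωL = 4690 Ω
Z = 3860 + j4690 Ω
|Z| = √(3860² + 4690²) = 6070 Ω
I = V/|Z| = 15.3 mA
V_L = I·|Z_L| = 0.0153 × 4690 = 71.8 V

71.8 V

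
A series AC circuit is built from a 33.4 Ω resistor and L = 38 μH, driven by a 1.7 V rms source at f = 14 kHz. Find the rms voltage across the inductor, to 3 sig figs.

0.169 V

ω = 2πf = 87960 rad/s
X_L = ωL = 3.34 Ω
Z = 33.4 + j3.34 Ω
|Z| = √(33.4² + 3.34²) = 33.6 Ω
I = V/|Z| = 50.6 mA
V_L = I·|Z_L| = 0.0506 × 3.34 = 0.169 V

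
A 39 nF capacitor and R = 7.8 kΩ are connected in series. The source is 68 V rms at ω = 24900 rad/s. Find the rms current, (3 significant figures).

X_C = 1/(ωC) = 1030 Ω
Z = 7800 − j1030 Ω
|Z| = √(7800² + 1030²) = 7870 Ω
I = V/|Z| = 68/7870 = 8.64 mA

8.64 mA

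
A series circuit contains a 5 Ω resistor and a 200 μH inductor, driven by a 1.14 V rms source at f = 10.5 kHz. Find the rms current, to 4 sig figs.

ω = 2πf = 65970 rad/s
X_L = ωL = 13.19 Ω
Z = 5.000 + j13.19 Ω
|Z| = √(5.000² + 13.19²) = 14.11 Ω
I = V/|Z| = 1.14/14.11 = 80.79 mA

80.79 mA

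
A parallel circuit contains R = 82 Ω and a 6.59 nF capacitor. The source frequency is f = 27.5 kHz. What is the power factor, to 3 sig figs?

0.996

ω = 2πf = 172800 rad/s
X_C = 1/(ωC) = 878 Ω
Parallel: admittances add. Y = 1/R + jωC
Y = (0.0122 + j0.00114) S
|Y| = 0.0122 S → |Z| = 1/|Y| = 81.6 Ω, ∠Z = −∠Y = -5.33°
cos φ = cos(-5.33°) = 0.996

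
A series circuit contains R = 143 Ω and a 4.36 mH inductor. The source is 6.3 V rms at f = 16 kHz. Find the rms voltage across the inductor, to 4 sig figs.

ω = 2πf = 100500 rad/s
X_L = ωL = 438.3 Ω
Z = 143.0 + j438.3 Ω
|Z| = √(143.0² + 438.3²) = 461.1 Ω
I = V/|Z| = 13.66 mA
V_L = I·|Z_L| = 0.01366 × 438.3 = 5.989 V

5.989 V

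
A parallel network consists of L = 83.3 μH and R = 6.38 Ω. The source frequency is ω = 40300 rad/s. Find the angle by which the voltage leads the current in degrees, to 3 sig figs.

X_L = ωL = 3.36 Ω
Parallel: admittances add. Y = 1/R + 1/(jωL)
Y = (0.157 − j0.298) S
|Y| = 0.337 S → |Z| = 1/|Y| = 2.97 Ω, ∠Z = −∠Y = 62.2°

62.2°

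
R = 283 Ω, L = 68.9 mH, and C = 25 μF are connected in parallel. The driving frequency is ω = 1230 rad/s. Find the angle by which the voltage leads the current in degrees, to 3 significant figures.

-79.4°

X_L = ωL = 84.7 Ω
X_C = 1/(ωC) = 32.5 Ω
Parallel: admittances add. Y = 1/R + 1/(jωL) + jωC
Y = (0.00353 + j0.0190) S
|Y| = 0.0193 S → |Z| = 1/|Y| = 51.9 Ω, ∠Z = −∠Y = -79.4°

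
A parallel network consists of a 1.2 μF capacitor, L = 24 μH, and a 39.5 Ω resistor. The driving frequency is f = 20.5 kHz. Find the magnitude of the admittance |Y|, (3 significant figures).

ω = 2πf = 128800 rad/s
X_L = ωL = 3.09 Ω
X_C = 1/(ωC) = 6.47 Ω
Parallel: admittances add. Y = 1/R + 1/(jωL) + jωC
Y = (0.0253 − j0.169) S
|Y| = 0.171 S → |Z| = 1/|Y| = 5.85 Ω, ∠Z = −∠Y = 81.5°

171 mS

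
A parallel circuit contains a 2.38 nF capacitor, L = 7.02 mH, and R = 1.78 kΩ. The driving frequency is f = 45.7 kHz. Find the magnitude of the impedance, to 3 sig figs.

ω = 2πf = 287100 rad/s
X_L = ωL = 2020 Ω
X_C = 1/(ωC) = 1460 Ω
Parallel: admittances add. Y = 1/R + 1/(jωL) + jωC
Y = (0.000562 + j0.000187) S
|Y| = 0.000592 S → |Z| = 1/|Y| = 1690 Ω, ∠Z = −∠Y = -18.4°

1690 Ω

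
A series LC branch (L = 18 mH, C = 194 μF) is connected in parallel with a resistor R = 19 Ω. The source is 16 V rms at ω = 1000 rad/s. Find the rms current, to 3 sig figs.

1.50 A

X_L = ωL = 18.0 Ω
X_C = 1/(ωC) = 5.15 Ω
Branch 1: Z₁ = R = 19.0 Ω
Branch 2 (series LC): Z₂ = j(X_L − X_C) = j12.8 Ω
Parallel: Z = Z₁Z₂/(Z₁+Z₂), |Z| = 10.6 Ω, ∠Z = 55.9°
I = V/|Z| = 16/10.6 = 1.50 A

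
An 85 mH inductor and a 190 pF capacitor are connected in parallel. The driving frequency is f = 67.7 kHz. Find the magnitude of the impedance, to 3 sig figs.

ω = 2πf = 425400 rad/s
X_L = ωL = 36200 Ω
X_C = 1/(ωC) = 12400 Ω
Parallel: admittances add. Y = 1/(jωL) + jωC
Y = (0 + j5.32e-05) S
|Y| = 5.32e-05 S → |Z| = 1/|Y| = 18800 Ω, ∠Z = −∠Y = -90.0°

18800 Ω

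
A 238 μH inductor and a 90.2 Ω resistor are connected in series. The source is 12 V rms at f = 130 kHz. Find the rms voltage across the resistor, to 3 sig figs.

ω = 2πf = 816800 rad/s
X_L = ωL = 194 Ω
Z = 90.2 + j194 Ω
|Z| = √(90.2² + 194²) = 214 Ω
I = V/|Z| = 56.0 mA
V_R = I·|Z_R| = 0.0560 × 90.2 = 5.05 V

5.05 V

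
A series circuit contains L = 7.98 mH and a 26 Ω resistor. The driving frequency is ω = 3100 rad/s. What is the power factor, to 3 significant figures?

0.724

X_L = ωL = 24.7 Ω
Z = 26.0 + j24.7 Ω
|Z| = √(26.0² + 24.7²) = 35.9 Ω
∠Z = arctan(24.7/26.0) = 43.6°
cos φ = cos(43.6°) = 0.724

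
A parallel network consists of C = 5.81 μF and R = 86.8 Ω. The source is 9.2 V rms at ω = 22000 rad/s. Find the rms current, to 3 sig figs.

X_C = 1/(ωC) = 7.82 Ω
Parallel: admittances add. Y = 1/R + jωC
Y = (0.0115 + j0.128) S
|Y| = 0.128 S → |Z| = 1/|Y| = 7.79 Ω, ∠Z = −∠Y = -84.8°
I = V/|Z| = 9.2/7.79 = 1.18 A

1.18 A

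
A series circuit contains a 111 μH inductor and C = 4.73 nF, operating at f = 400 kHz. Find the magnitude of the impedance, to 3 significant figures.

195 Ω

ω = 2πf = 2.513e+06 rad/s
X_L = ωL = 279 Ω
X_C = 1/(ωC) = 84.1 Ω
Net reactance X = X_L − X_C = 195 Ω
Z = j195 Ω
|Z| = √(0² + 195²) = 195 Ω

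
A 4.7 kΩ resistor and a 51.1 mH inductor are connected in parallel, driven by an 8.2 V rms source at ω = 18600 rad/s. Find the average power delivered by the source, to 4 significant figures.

14.31 mW

X_L = ωL = 950.5 Ω
Parallel: admittances add. Y = 1/R + 1/(jωL)
Y = (0.0002128 − j0.001052) S
|Y| = 0.001073 S → |Z| = 1/|Y| = 931.6 Ω, ∠Z = −∠Y = 78.57°
I = V/|Z| = 8.802 mA
P = VI cos φ = 8.2 × 0.008802 × cos(78.57°) = 14.31 mW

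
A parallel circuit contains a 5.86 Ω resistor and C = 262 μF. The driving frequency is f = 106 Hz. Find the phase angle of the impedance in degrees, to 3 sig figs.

ω = 2πf = 666.0 rad/s
X_C = 1/(ωC) = 5.73 Ω
Parallel: admittances add. Y = 1/R + jωC
Y = (0.171 + j0.174) S
|Y| = 0.244 S → |Z| = 1/|Y| = 4.10 Ω, ∠Z = −∠Y = -45.6°

-45.6°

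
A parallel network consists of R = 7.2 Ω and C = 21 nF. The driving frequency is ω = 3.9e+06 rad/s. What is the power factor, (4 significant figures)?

X_C = 1/(ωC) = 12.21 Ω
Parallel: admittances add. Y = 1/R + jωC
Y = (0.1389 + j0.08190) S
|Y| = 0.1612 S → |Z| = 1/|Y| = 6.202 Ω, ∠Z = −∠Y = -30.53°
cos φ = cos(-30.53°) = 0.8614

0.8614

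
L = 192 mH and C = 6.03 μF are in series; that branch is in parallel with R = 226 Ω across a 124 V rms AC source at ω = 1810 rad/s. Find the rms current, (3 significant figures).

732 mA

X_L = ωL = 348 Ω
X_C = 1/(ωC) = 91.6 Ω
Branch 1: Z₁ = R = 226 Ω
Branch 2 (series LC): Z₂ = j(X_L − X_C) = j256 Ω
Parallel: Z = Z₁Z₂/(Z₁+Z₂), |Z| = 169 Ω, ∠Z = 41.4°
I = V/|Z| = 124/169 = 732 mA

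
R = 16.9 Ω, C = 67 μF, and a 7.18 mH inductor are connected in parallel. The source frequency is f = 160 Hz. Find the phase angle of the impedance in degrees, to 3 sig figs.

50.3°

ω = 2πf = 1005 rad/s
X_L = ωL = 7.22 Ω
X_C = 1/(ωC) = 14.8 Ω
Parallel: admittances add. Y = 1/R + 1/(jωL) + jωC
Y = (0.0592 − j0.0712) S
|Y| = 0.0926 S → |Z| = 1/|Y| = 10.8 Ω, ∠Z = −∠Y = 50.3°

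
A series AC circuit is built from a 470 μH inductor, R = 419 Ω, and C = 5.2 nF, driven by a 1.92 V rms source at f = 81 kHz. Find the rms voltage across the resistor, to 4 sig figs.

ω = 2πf = 508900 rad/s
X_L = ωL = 239.2 Ω
X_C = 1/(ωC) = 377.9 Ω
Net reactance X = X_L − X_C = -138.7 Ω
Z = 419.0 − j138.7 Ω
|Z| = √(419.0² + 138.7²) = 441.3 Ω
I = V/|Z| = 4.350 mA
V_R = I·|Z_R| = 0.004350 × 419.0 = 1.823 V

1.823 V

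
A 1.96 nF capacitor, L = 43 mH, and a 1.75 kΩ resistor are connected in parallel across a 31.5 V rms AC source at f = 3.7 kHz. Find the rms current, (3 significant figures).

ω = 2πf = 23250 rad/s
X_L = ωL = 1000 Ω
X_C = 1/(ωC) = 21900 Ω
Parallel: admittances add. Y = 1/R + 1/(jωL) + jωC
Y = (0.000571 − j0.000955) S
|Y| = 0.00111 S → |Z| = 1/|Y| = 899 Ω, ∠Z = −∠Y = 59.1°
I = V/|Z| = 31.5/899 = 35.1 mA

35.1 mA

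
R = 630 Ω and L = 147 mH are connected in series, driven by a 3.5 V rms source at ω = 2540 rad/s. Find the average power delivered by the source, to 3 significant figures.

X_L = ωL = 373 Ω
Z = 630 + j373 Ω
|Z| = √(630² + 373²) = 732 Ω
∠Z = arctan(373/630) = 30.7°
I = V/|Z| = 4.78 mA
P = VI cos φ = 3.5 × 0.00478 × cos(30.7°) = 14.4 mW

14.4 mW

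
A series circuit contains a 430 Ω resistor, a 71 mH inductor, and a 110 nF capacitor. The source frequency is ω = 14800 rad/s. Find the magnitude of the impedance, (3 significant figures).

613 Ω

X_L = ωL = 1050 Ω
X_C = 1/(ωC) = 614 Ω
Net reactance X = X_L − X_C = 437 Ω
Z = 430 + j437 Ω
|Z| = √(430² + 437²) = 613 Ω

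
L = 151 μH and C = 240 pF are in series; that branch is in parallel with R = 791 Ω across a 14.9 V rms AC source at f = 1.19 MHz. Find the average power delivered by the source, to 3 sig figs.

ω = 2πf = 7.477e+06 rad/s
X_L = ωL = 1130 Ω
X_C = 1/(ωC) = 557 Ω
Branch 1: Z₁ = R = 791 Ω
Branch 2 (series LC): Z₂ = j(X_L − X_C) = j572 Ω
Parallel: Z = Z₁Z₂/(Z₁+Z₂), |Z| = 463 Ω, ∠Z = 54.1°
I = V/|Z| = 32.2 mA
P = VI cos φ = 14.9 × 0.0322 × cos(54.1°) = 281 mW

281 mW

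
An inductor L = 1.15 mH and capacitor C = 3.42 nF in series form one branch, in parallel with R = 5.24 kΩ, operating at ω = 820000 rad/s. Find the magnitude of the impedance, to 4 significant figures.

582.8 Ω

X_L = ωL = 943.0 Ω
X_C = 1/(ωC) = 356.6 Ω
Branch 1: Z₁ = R = 5240 Ω
Branch 2 (series LC): Z₂ = j(X_L − X_C) = j586.4 Ω
Parallel: Z = Z₁Z₂/(Z₁+Z₂), |Z| = 582.8 Ω, ∠Z = 83.61°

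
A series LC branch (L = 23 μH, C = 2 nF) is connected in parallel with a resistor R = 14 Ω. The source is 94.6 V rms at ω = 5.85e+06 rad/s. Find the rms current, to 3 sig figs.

X_L = ωL = 135 Ω
X_C = 1/(ωC) = 85.5 Ω
Branch 1: Z₁ = R = 14.0 Ω
Branch 2 (series LC): Z₂ = j(X_L − X_C) = j49.1 Ω
Parallel: Z = Z₁Z₂/(Z₁+Z₂), |Z| = 13.5 Ω, ∠Z = 15.9°
I = V/|Z| = 94.6/13.5 = 7.03 A

7.03 A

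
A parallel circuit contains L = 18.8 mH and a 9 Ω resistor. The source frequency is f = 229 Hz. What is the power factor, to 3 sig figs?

ω = 2πf = 1439 rad/s
X_L = ωL = 27.1 Ω
Parallel: admittances add. Y = 1/R + 1/(jωL)
Y = (0.111 − j0.0370) S
|Y| = 0.117 S → |Z| = 1/|Y| = 8.54 Ω, ∠Z = −∠Y = 18.4°
cos φ = cos(18.4°) = 0.949

0.949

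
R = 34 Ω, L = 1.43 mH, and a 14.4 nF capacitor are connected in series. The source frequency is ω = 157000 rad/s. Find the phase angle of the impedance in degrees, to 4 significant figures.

-81.13°

X_L = ωL = 224.5 Ω
X_C = 1/(ωC) = 442.3 Ω
Net reactance X = X_L − X_C = -217.8 Ω
Z = 34.00 − j217.8 Ω
|Z| = √(34.00² + 217.8²) = 220.4 Ω
∠Z = arctan(-217.8/34.00) = -81.13°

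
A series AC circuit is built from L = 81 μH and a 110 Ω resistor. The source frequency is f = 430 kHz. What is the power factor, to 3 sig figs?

ω = 2πf = 2.702e+06 rad/s
X_L = ωL = 219 Ω
Z = 110 + j219 Ω
|Z| = √(110² + 219²) = 245 Ω
∠Z = arctan(219/110) = 63.3°
cos φ = cos(63.3°) = 0.449

0.449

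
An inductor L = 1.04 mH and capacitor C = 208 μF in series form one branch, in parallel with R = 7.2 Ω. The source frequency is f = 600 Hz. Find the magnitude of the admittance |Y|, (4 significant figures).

402.7 mS

ω = 2πf = 3770 rad/s
X_L = ωL = 3.921 Ω
X_C = 1/(ωC) = 1.275 Ω
Branch 1: Z₁ = R = 7.200 Ω
Branch 2 (series LC): Z₂ = j(X_L − X_C) = j2.645 Ω
Parallel: Z = Z₁Z₂/(Z₁+Z₂), |Z| = 2.483 Ω, ∠Z = 69.83°
|Y| = 1/|Z| = 402.7 mS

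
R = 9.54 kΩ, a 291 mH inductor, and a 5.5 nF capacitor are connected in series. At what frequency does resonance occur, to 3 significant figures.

3.98 kHz

ω₀ = 1/√(LC) = 1/√(0.291 × 5.5e-09) = 25000 rad/s
f₀ = ω₀/(2π) = 3.98 kHz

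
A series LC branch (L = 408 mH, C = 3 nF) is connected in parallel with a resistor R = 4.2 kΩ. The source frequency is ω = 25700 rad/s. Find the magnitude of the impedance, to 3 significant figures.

2140 Ω

X_L = ωL = 10500 Ω
X_C = 1/(ωC) = 13000 Ω
Branch 1: Z₁ = R = 4200 Ω
Branch 2 (series LC): Z₂ = j(X_L − X_C) = −j2480 Ω
Parallel: Z = Z₁Z₂/(Z₁+Z₂), |Z| = 2140 Ω, ∠Z = -59.4°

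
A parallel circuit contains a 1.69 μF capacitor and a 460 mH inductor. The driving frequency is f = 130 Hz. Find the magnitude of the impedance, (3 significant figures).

ω = 2πf = 816.8 rad/s
X_L = ωL = 376 Ω
X_C = 1/(ωC) = 724 Ω
Parallel: admittances add. Y = 1/(jωL) + jωC
Y = (0 − j0.00128) S
|Y| = 0.00128 S → |Z| = 1/|Y| = 781 Ω, ∠Z = −∠Y = 90.0°

781 Ω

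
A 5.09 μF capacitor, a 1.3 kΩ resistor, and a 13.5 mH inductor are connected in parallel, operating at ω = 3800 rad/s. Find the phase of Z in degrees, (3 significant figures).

X_L = ωL = 51.3 Ω
X_C = 1/(ωC) = 51.7 Ω
Parallel: admittances add. Y = 1/R + 1/(jωL) + jωC
Y = (0.000769 − j0.000151) S
|Y| = 0.000784 S → |Z| = 1/|Y| = 1280 Ω, ∠Z = −∠Y = 11.1°

11.1°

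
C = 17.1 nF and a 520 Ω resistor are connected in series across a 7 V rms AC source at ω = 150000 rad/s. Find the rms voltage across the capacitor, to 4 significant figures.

4.199 V

X_C = 1/(ωC) = 389.9 Ω
Z = 520.0 − j389.9 Ω
|Z| = √(520.0² + 389.9²) = 649.9 Ω
I = V/|Z| = 10.77 mA
V_C = I·|Z_C| = 0.01077 × 389.9 = 4.199 V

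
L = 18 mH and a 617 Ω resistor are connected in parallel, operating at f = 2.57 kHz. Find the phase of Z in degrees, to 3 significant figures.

ω = 2πf = 16150 rad/s
X_L = ωL = 291 Ω
Parallel: admittances add. Y = 1/R + 1/(jωL)
Y = (0.00162 − j0.00344) S
|Y| = 0.00380 S → |Z| = 1/|Y| = 263 Ω, ∠Z = −∠Y = 64.8°

64.8°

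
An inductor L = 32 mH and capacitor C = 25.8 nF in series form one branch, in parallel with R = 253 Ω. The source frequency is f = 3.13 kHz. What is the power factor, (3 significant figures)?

ω = 2πf = 19670 rad/s
X_L = ωL = 629 Ω
X_C = 1/(ωC) = 1970 Ω
Branch 1: Z₁ = R = 253 Ω
Branch 2 (series LC): Z₂ = j(X_L − X_C) = −j1340 Ω
Parallel: Z = Z₁Z₂/(Z₁+Z₂), |Z| = 249 Ω, ∠Z = -10.7°
cos φ = cos(-10.7°) = 0.983

0.983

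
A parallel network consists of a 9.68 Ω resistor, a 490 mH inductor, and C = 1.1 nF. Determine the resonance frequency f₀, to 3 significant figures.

6.86 kHz

ω₀ = 1/√(LC) = 1/√(0.49 × 1.1e-09) = 43070 rad/s
f₀ = ω₀/(2π) = 6.86 kHz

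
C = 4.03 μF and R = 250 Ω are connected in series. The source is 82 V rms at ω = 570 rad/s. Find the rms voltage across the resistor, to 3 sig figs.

40.8 V

X_C = 1/(ωC) = 435 Ω
Z = 250 − j435 Ω
|Z| = √(250² + 435²) = 502 Ω
I = V/|Z| = 163 mA
V_R = I·|Z_R| = 0.163 × 250 = 40.8 V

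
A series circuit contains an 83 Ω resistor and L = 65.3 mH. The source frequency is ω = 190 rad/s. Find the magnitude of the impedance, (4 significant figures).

X_L = ωL = 12.41 Ω
Z = 83.00 + j12.41 Ω
|Z| = √(83.00² + 12.41²) = 83.92 Ω

83.92 Ω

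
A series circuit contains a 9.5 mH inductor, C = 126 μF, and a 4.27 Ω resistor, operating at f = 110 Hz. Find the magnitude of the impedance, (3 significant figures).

6.51 Ω

ω = 2πf = 691.2 rad/s
X_L = ωL = 6.57 Ω
X_C = 1/(ωC) = 11.5 Ω
Net reactance X = X_L − X_C = -4.92 Ω
Z = 4.27 − j4.92 Ω
|Z| = √(4.27² + 4.92²) = 6.51 Ω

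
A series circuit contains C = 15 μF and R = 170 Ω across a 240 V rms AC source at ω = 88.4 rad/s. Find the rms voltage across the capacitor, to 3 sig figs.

234 V

X_C = 1/(ωC) = 754 Ω
Z = 170 − j754 Ω
|Z| = √(170² + 754²) = 773 Ω
I = V/|Z| = 310 mA
V_C = I·|Z_C| = 0.310 × 754 = 234 V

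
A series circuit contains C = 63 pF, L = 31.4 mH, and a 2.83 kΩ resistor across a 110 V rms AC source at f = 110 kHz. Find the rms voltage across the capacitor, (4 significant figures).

ω = 2πf = 691200 rad/s
X_L = ωL = 21700 Ω
X_C = 1/(ωC) = 22970 Ω
Net reactance X = X_L − X_C = -1264 Ω
Z = 2830 − j1264 Ω
|Z| = √(2830² + 1264²) = 3099 Ω
I = V/|Z| = 35.49 mA
V_C = I·|Z_C| = 0.03549 × 22970 = 815.1 V

815.1 V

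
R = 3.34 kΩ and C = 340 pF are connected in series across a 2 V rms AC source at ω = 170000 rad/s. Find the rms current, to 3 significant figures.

X_C = 1/(ωC) = 17300 Ω
Z = 3340 − j17300 Ω
|Z| = √(3340² + 17300²) = 17600 Ω
I = V/|Z| = 2/17600 = 114 μA

114 μA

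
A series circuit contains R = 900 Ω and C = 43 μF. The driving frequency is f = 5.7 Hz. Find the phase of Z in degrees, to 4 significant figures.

ω = 2πf = 35.81 rad/s
X_C = 1/(ωC) = 649.3 Ω
Z = 900.0 − j649.3 Ω
|Z| = √(900.0² + 649.3²) = 1110 Ω
∠Z = arctan(-649.3/900.0) = -35.81°

-35.81°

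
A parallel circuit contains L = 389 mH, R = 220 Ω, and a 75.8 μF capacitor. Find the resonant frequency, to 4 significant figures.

29.31 Hz

ω₀ = 1/√(LC) = 1/√(0.389 × 7.58e-05) = 184.2 rad/s
f₀ = ω₀/(2π) = 29.31 Hz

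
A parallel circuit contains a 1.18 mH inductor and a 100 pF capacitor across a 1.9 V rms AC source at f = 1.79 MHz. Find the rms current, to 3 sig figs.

1.99 mA

ω = 2πf = 1.125e+07 rad/s
X_L = ωL = 13300 Ω
X_C = 1/(ωC) = 889 Ω
Parallel: admittances add. Y = 1/(jωL) + jωC
Y = (0 + j0.00105) S
|Y| = 0.00105 S → |Z| = 1/|Y| = 953 Ω, ∠Z = −∠Y = -90.0°
I = V/|Z| = 1.9/953 = 1.99 mA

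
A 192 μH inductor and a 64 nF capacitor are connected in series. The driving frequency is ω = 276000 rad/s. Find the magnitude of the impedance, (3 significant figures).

X_L = ωL = 53.0 Ω
X_C = 1/(ωC) = 56.6 Ω
Net reactance X = X_L − X_C = -3.62 Ω
Z = − j3.62 Ω
|Z| = √(0² + 3.62²) = 3.62 Ω

3.62 Ω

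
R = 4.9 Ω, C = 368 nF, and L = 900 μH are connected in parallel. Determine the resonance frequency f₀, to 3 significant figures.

ω₀ = 1/√(LC) = 1/√(0.0009 × 3.68e-07) = 54950 rad/s
f₀ = ω₀/(2π) = 8.75 kHz

8.75 kHz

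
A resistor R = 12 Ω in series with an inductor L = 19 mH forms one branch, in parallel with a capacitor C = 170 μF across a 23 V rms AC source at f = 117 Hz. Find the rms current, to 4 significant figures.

ω = 2πf = 735.1 rad/s
X_L = ωL = 13.97 Ω
X_C = 1/(ωC) = 8.002 Ω
Branch 1 (R+jX_L): Z₁ = 12.00 + j13.97 Ω, |Z₁| = 18.41 Ω
Branch 2 (−jX_C): Z₂ = −j8.002 Ω
Parallel: Z = Z₁Z₂/(Z₁+Z₂), |Z| = 11.00 Ω, ∠Z = -67.10°
I = V/|Z| = 23/11.00 = 2.092 A

2.092 A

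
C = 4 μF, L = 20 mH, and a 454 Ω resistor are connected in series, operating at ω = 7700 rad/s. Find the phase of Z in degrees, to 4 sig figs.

14.99°

X_L = ωL = 154.0 Ω
X_C = 1/(ωC) = 32.47 Ω
Net reactance X = X_L − X_C = 121.5 Ω
Z = 454.0 + j121.5 Ω
|Z| = √(454.0² + 121.5²) = 470.0 Ω
∠Z = arctan(121.5/454.0) = 14.99°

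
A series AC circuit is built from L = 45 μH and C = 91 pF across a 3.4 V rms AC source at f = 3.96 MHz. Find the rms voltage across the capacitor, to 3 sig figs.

2.21 V

ω = 2πf = 2.488e+07 rad/s
X_L = ωL = 1120 Ω
X_C = 1/(ωC) = 442 Ω
Net reactance X = X_L − X_C = 678 Ω
Z = j678 Ω
|Z| = √(0² + 678²) = 678 Ω
I = V/|Z| = 5.01 mA
V_C = I·|Z_C| = 0.00501 × 442 = 2.21 V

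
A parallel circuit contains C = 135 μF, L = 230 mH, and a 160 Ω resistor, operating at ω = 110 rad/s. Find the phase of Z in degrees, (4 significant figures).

X_L = ωL = 25.30 Ω
X_C = 1/(ωC) = 67.34 Ω
Parallel: admittances add. Y = 1/R + 1/(jωL) + jωC
Y = (0.006250 − j0.02468) S
|Y| = 0.02545 S → |Z| = 1/|Y| = 39.29 Ω, ∠Z = −∠Y = 75.79°

75.79°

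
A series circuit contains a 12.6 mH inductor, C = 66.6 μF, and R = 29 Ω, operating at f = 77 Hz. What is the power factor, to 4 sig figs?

0.7582

ω = 2πf = 483.8 rad/s
X_L = ωL = 6.096 Ω
X_C = 1/(ωC) = 31.04 Ω
Net reactance X = X_L − X_C = -24.94 Ω
Z = 29.00 − j24.94 Ω
|Z| = √(29.00² + 24.94²) = 38.25 Ω
∠Z = arctan(-24.94/29.00) = -40.69°
cos φ = cos(-40.69°) = 0.7582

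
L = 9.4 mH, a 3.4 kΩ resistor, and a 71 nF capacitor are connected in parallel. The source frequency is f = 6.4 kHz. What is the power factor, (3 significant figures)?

0.814

ω = 2πf = 40210 rad/s
X_L = ωL = 378 Ω
X_C = 1/(ωC) = 350 Ω
Parallel: admittances add. Y = 1/R + 1/(jωL) + jωC
Y = (0.000294 + j0.000210) S
|Y| = 0.000361 S → |Z| = 1/|Y| = 2770 Ω, ∠Z = −∠Y = -35.5°
cos φ = cos(-35.5°) = 0.814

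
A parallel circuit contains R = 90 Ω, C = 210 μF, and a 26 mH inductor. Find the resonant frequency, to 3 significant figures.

ω₀ = 1/√(LC) = 1/√(0.026 × 0.00021) = 428.0 rad/s
f₀ = ω₀/(2π) = 68.1 Hz

68.1 Hz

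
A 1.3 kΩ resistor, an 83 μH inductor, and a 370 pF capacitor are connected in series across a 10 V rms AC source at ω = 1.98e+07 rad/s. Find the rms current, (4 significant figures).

X_L = ωL = 1643 Ω
X_C = 1/(ωC) = 136.5 Ω
Net reactance X = X_L − X_C = 1507 Ω
Z = 1300 + j1507 Ω
|Z| = √(1300² + 1507²) = 1990 Ω
I = V/|Z| = 10/1990 = 5.025 mA

5.025 mA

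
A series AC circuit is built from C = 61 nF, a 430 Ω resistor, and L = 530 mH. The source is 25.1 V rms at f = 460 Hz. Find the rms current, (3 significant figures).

ω = 2πf = 2890 rad/s
X_L = ωL = 1530 Ω
X_C = 1/(ωC) = 5670 Ω
Net reactance X = X_L − X_C = -4140 Ω
Z = 430 − j4140 Ω
|Z| = √(430² + 4140²) = 4160 Ω
I = V/|Z| = 25.1/4160 = 6.03 mA

6.03 mA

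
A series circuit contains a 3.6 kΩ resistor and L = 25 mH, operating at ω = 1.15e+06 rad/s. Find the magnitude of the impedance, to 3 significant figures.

29000 Ω

X_L = ωL = 28800 Ω
Z = 3600 + j28800 Ω
|Z| = √(3600² + 28800²) = 29000 Ω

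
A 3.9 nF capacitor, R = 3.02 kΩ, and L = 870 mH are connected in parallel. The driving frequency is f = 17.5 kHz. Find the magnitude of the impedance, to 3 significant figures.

1870 Ω

ω = 2πf = 110000 rad/s
X_L = ωL = 95700 Ω
X_C = 1/(ωC) = 2330 Ω
Parallel: admittances add. Y = 1/R + 1/(jωL) + jωC
Y = (0.000331 + j0.000418) S
|Y| = 0.000534 S → |Z| = 1/|Y| = 1870 Ω, ∠Z = −∠Y = -51.6°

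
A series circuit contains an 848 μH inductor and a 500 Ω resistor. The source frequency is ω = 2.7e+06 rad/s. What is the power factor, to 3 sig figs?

X_L = ωL = 2290 Ω
Z = 500 + j2290 Ω
|Z| = √(500² + 2290²) = 2340 Ω
∠Z = arctan(2290/500) = 77.7°
cos φ = cos(77.7°) = 0.213

0.213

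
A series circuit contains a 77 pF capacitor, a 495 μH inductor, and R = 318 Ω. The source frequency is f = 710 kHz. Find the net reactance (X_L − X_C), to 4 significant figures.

-703.0 Ω

ω = 2πf = 4.461e+06 rad/s
X_L = ωL = 2208 Ω
X_C = 1/(ωC) = 2911 Ω
X = 2208 − 2911 = -703.0 Ω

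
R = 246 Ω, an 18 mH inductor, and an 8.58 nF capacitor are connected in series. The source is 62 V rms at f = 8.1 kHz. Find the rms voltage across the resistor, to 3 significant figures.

ω = 2πf = 50890 rad/s
X_L = ωL = 916 Ω
X_C = 1/(ωC) = 2290 Ω
Net reactance X = X_L − X_C = -1370 Ω
Z = 246 − j1370 Ω
|Z| = √(246² + 1370²) = 1400 Ω
I = V/|Z| = 44.4 mA
V_R = I·|Z_R| = 0.0444 × 246 = 10.9 V

10.9 V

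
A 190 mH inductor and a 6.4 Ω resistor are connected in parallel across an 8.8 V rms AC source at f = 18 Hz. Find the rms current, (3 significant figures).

ω = 2πf = 113.1 rad/s
X_L = ωL = 21.5 Ω
Parallel: admittances add. Y = 1/R + 1/(jωL)
Y = (0.156 − j0.0465) S
|Y| = 0.163 S → |Z| = 1/|Y| = 6.13 Ω, ∠Z = −∠Y = 16.6°
I = V/|Z| = 8.8/6.13 = 1.43 A

1.43 A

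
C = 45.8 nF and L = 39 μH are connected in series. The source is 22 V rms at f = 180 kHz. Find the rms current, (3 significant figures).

ω = 2πf = 1.131e+06 rad/s
X_L = ωL = 44.1 Ω
X_C = 1/(ωC) = 19.3 Ω
Net reactance X = X_L − X_C = 24.8 Ω
Z = j24.8 Ω
|Z| = √(0² + 24.8²) = 24.8 Ω
I = V/|Z| = 22/24.8 = 887 mA

887 mA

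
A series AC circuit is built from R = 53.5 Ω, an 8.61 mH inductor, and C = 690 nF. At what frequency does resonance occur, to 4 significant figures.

ω₀ = 1/√(LC) = 1/√(0.00861 × 6.9e-07) = 12970 rad/s
f₀ = ω₀/(2π) = 2.065 kHz

2.065 kHz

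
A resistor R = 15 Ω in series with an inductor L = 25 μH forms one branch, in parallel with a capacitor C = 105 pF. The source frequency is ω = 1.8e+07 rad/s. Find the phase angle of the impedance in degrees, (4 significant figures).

X_L = ωL = 450.0 Ω
X_C = 1/(ωC) = 529.1 Ω
Branch 1 (R+jX_L): Z₁ = 15.00 + j450.0 Ω, |Z₁| = 450.2 Ω
Branch 2 (−jX_C): Z₂ = −j529.1 Ω
Parallel: Z = Z₁Z₂/(Z₁+Z₂), |Z| = 2959 Ω, ∠Z = 77.35°

77.35°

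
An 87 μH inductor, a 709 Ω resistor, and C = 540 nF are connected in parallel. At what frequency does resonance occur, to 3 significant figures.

23.2 kHz

ω₀ = 1/√(LC) = 1/√(8.7e-05 × 5.4e-07) = 145900 rad/s
f₀ = ω₀/(2π) = 23.2 kHz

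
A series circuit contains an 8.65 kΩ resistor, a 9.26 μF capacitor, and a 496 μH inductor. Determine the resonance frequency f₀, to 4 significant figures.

ω₀ = 1/√(LC) = 1/√(0.000496 × 9.26e-06) = 14760 rad/s
f₀ = ω₀/(2π) = 2.348 kHz

2.348 kHz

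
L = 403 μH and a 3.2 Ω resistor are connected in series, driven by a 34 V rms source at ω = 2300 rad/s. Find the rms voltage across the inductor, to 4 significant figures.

9.459 V

X_L = ωL = 0.9269 Ω
Z = 3.200 + j0.9269 Ω
|Z| = √(3.200² + 0.9269²) = 3.332 Ω
I = V/|Z| = 10.21 A
V_L = I·|Z_L| = 10.21 × 0.9269 = 9.459 V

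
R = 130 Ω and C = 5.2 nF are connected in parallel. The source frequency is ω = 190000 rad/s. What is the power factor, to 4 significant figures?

X_C = 1/(ωC) = 1012 Ω
Parallel: admittances add. Y = 1/R + jωC
Y = (0.007692 + j0.0009880) S
|Y| = 0.007755 S → |Z| = 1/|Y| = 128.9 Ω, ∠Z = −∠Y = -7.319°
cos φ = cos(-7.319°) = 0.9919

0.9919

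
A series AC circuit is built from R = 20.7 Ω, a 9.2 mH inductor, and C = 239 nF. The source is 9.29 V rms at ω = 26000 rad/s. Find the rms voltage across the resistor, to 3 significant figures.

X_L = ωL = 239 Ω
X_C = 1/(ωC) = 161 Ω
Net reactance X = X_L − X_C = 78.3 Ω
Z = 20.7 + j78.3 Ω
|Z| = √(20.7² + 78.3²) = 81.0 Ω
I = V/|Z| = 115 mA
V_R = I·|Z_R| = 0.115 × 20.7 = 2.38 V

2.38 V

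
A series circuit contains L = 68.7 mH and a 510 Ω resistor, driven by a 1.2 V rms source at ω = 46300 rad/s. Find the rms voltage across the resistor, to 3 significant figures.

X_L = ωL = 3180 Ω
Z = 510 + j3180 Ω
|Z| = √(510² + 3180²) = 3220 Ω
I = V/|Z| = 373 μA
V_R = I·|Z_R| = 0.000373 × 510 = 0.190 V

0.190 V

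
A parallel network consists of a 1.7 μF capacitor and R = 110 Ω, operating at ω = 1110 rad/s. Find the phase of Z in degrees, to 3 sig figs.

-11.7°

X_C = 1/(ωC) = 530 Ω
Parallel: admittances add. Y = 1/R + jωC
Y = (0.00909 + j0.00189) S
|Y| = 0.00928 S → |Z| = 1/|Y| = 108 Ω, ∠Z = −∠Y = -11.7°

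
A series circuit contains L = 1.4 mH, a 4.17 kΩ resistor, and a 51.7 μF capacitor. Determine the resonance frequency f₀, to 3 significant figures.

592 Hz

ω₀ = 1/√(LC) = 1/√(0.0014 × 5.17e-05) = 3717 rad/s
f₀ = ω₀/(2π) = 592 Hz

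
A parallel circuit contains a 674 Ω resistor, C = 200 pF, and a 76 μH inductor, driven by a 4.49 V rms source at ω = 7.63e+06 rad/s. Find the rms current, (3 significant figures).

6.72 mA

X_L = ωL = 580 Ω
X_C = 1/(ωC) = 655 Ω
Parallel: admittances add. Y = 1/R + 1/(jωL) + jωC
Y = (0.00148 − j0.000198) S
|Y| = 0.00150 S → |Z| = 1/|Y| = 668 Ω, ∠Z = −∠Y = 7.62°
I = V/|Z| = 4.49/668 = 6.72 mA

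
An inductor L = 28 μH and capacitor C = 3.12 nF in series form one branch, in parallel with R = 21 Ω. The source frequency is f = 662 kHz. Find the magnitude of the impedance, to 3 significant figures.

18.5 Ω

ω = 2πf = 4.159e+06 rad/s
X_L = ωL = 116 Ω
X_C = 1/(ωC) = 77.1 Ω
Branch 1: Z₁ = R = 21.0 Ω
Branch 2 (series LC): Z₂ = j(X_L − X_C) = j39.4 Ω
Parallel: Z = Z₁Z₂/(Z₁+Z₂), |Z| = 18.5 Ω, ∠Z = 28.1°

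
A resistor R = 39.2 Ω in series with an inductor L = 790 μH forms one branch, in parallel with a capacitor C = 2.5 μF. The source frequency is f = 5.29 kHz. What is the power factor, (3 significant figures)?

ω = 2πf = 33240 rad/s
X_L = ωL = 26.3 Ω
X_C = 1/(ωC) = 12.0 Ω
Branch 1 (R+jX_L): Z₁ = 39.2 + j26.3 Ω, |Z₁| = 47.2 Ω
Branch 2 (−jX_C): Z₂ = −j12.0 Ω
Parallel: Z = Z₁Z₂/(Z₁+Z₂), |Z| = 13.6 Ω, ∠Z = -76.1°
cos φ = cos(-76.1°) = 0.240

0.240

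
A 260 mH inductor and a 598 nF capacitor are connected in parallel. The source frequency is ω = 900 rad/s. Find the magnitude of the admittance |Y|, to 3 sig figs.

3.74 mS

X_L = ωL = 234 Ω
X_C = 1/(ωC) = 1860 Ω
Parallel: admittances add. Y = 1/(jωL) + jωC
Y = (0 − j0.00374) S
|Y| = 0.00374 S → |Z| = 1/|Y| = 268 Ω, ∠Z = −∠Y = 90.0°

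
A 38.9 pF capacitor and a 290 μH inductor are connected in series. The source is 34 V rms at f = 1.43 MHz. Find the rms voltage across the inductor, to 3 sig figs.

ω = 2πf = 8.985e+06 rad/s
X_L = ωL = 2610 Ω
X_C = 1/(ωC) = 2860 Ω
Net reactance X = X_L − X_C = -255 Ω
Z = − j255 Ω
|Z| = √(0² + 255²) = 255 Ω
I = V/|Z| = 133 mA
V_L = I·|Z_L| = 0.133 × 2610 = 347 V

347 V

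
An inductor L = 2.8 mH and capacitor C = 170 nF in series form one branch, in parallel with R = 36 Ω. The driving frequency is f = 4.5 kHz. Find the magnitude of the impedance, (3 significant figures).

34.7 Ω

ω = 2πf = 28270 rad/s
X_L = ωL = 79.2 Ω
X_C = 1/(ωC) = 208 Ω
Branch 1: Z₁ = R = 36.0 Ω
Branch 2 (series LC): Z₂ = j(X_L − X_C) = −j129 Ω
Parallel: Z = Z₁Z₂/(Z₁+Z₂), |Z| = 34.7 Ω, ∠Z = -15.6°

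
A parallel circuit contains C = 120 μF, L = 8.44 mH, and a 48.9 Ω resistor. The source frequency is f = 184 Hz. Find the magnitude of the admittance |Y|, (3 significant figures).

41.6 mS

ω = 2πf = 1156 rad/s
X_L = ωL = 9.76 Ω
X_C = 1/(ωC) = 7.21 Ω
Parallel: admittances add. Y = 1/R + 1/(jωL) + jωC
Y = (0.0204 + j0.0362) S
|Y| = 0.0416 S → |Z| = 1/|Y| = 24.0 Ω, ∠Z = −∠Y = -60.6°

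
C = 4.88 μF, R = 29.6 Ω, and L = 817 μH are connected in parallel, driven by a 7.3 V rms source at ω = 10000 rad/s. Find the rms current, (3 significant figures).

591 mA

X_L = ωL = 8.17 Ω
X_C = 1/(ωC) = 20.5 Ω
Parallel: admittances add. Y = 1/R + 1/(jωL) + jωC
Y = (0.0338 − j0.0736) S
|Y| = 0.0810 S → |Z| = 1/|Y| = 12.3 Ω, ∠Z = −∠Y = 65.3°
I = V/|Z| = 7.3/12.3 = 591 mA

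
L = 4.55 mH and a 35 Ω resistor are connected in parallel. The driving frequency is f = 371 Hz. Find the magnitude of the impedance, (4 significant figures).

ω = 2πf = 2331 rad/s
X_L = ωL = 10.61 Ω
Parallel: admittances add. Y = 1/R + 1/(jωL)
Y = (0.02857 − j0.09428) S
|Y| = 0.09852 S → |Z| = 1/|Y| = 10.15 Ω, ∠Z = −∠Y = 73.14°

10.15 Ω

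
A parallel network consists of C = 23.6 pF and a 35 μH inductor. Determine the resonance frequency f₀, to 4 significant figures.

5.538 MHz

ω₀ = 1/√(LC) = 1/√(3.5e-05 × 2.36e-11) = 3.479e+07 rad/s
f₀ = ω₀/(2π) = 5.538 MHz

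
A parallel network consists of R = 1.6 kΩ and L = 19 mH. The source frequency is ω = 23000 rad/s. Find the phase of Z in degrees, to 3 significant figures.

X_L = ωL = 437 Ω
Parallel: admittances add. Y = 1/R + 1/(jωL)
Y = (0.000625 − j0.00229) S
|Y| = 0.00237 S → |Z| = 1/|Y| = 422 Ω, ∠Z = −∠Y = 74.7°

74.7°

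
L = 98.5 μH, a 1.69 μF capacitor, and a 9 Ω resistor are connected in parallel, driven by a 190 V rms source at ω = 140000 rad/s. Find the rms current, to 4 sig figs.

X_L = ωL = 13.79 Ω
X_C = 1/(ωC) = 4.227 Ω
Parallel: admittances add. Y = 1/R + 1/(jωL) + jωC
Y = (0.1111 + j0.1641) S
|Y| = 0.1982 S → |Z| = 1/|Y| = 5.046 Ω, ∠Z = −∠Y = -55.90°
I = V/|Z| = 190/5.046 = 37.65 A

37.65 A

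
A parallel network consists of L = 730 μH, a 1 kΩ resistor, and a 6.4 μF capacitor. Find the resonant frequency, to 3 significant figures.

ω₀ = 1/√(LC) = 1/√(0.00073 × 6.4e-06) = 14630 rad/s
f₀ = ω₀/(2π) = 2.33 kHz

2.33 kHz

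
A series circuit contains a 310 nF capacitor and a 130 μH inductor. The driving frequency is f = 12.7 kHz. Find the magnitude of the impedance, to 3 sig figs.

30.1 Ω

ω = 2πf = 79800 rad/s
X_L = ωL = 10.4 Ω
X_C = 1/(ωC) = 40.4 Ω
Net reactance X = X_L − X_C = -30.1 Ω
Z = − j30.1 Ω
|Z| = √(0² + 30.1²) = 30.1 Ω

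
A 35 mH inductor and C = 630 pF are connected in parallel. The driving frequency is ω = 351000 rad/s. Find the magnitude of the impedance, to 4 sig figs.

7157 Ω

X_L = ωL = 12290 Ω
X_C = 1/(ωC) = 4522 Ω
Parallel: admittances add. Y = 1/(jωL) + jωC
Y = (0 + j0.0001397) S
|Y| = 0.0001397 S → |Z| = 1/|Y| = 7157 Ω, ∠Z = −∠Y = -90.00°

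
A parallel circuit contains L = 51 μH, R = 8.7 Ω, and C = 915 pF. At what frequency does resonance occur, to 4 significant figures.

736.8 kHz

ω₀ = 1/√(LC) = 1/√(5.1e-05 × 9.15e-10) = 4.629e+06 rad/s
f₀ = ω₀/(2π) = 736.8 kHz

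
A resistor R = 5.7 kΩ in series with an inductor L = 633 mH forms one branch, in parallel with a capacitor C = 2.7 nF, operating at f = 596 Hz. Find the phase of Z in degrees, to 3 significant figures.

19.2°

ω = 2πf = 3745 rad/s
X_L = ωL = 2370 Ω
X_C = 1/(ωC) = 98900 Ω
Branch 1 (R+jX_L): Z₁ = 5700 + j2370 Ω, |Z₁| = 6170 Ω
Branch 2 (−jX_C): Z₂ = −j98900 Ω
Parallel: Z = Z₁Z₂/(Z₁+Z₂), |Z| = 6310 Ω, ∠Z = 19.2°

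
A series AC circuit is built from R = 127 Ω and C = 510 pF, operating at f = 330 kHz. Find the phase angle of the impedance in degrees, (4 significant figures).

ω = 2πf = 2.073e+06 rad/s
X_C = 1/(ωC) = 945.7 Ω
Z = 127.0 − j945.7 Ω
|Z| = √(127.0² + 945.7²) = 954.2 Ω
∠Z = arctan(-945.7/127.0) = -82.35°

-82.35°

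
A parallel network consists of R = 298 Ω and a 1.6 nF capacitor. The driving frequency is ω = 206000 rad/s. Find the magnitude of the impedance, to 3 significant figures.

X_C = 1/(ωC) = 3030 Ω
Parallel: admittances add. Y = 1/R + jωC
Y = (0.00336 + j0.000330) S
|Y| = 0.00337 S → |Z| = 1/|Y| = 297 Ω, ∠Z = −∠Y = -5.61°

297 Ω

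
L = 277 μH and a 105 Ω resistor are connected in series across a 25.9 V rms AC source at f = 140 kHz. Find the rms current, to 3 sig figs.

ω = 2πf = 879600 rad/s
X_L = ωL = 244 Ω
Z = 105 + j244 Ω
|Z| = √(105² + 244²) = 265 Ω
I = V/|Z| = 25.9/265 = 97.6 mA

97.6 mA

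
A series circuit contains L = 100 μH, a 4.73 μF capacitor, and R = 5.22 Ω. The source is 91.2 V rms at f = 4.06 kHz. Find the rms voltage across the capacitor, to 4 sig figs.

97.45 V

ω = 2πf = 25510 rad/s
X_L = ωL = 2.551 Ω
X_C = 1/(ωC) = 8.288 Ω
Net reactance X = X_L − X_C = -5.737 Ω
Z = 5.220 − j5.737 Ω
|Z| = √(5.220² + 5.737²) = 7.756 Ω
I = V/|Z| = 11.76 A
V_C = I·|Z_C| = 11.76 × 8.288 = 97.45 V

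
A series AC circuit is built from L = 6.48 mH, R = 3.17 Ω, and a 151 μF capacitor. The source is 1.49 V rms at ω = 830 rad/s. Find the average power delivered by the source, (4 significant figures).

X_L = ωL = 5.378 Ω
X_C = 1/(ωC) = 7.979 Ω
Net reactance X = X_L − X_C = -2.601 Ω
Z = 3.170 − j2.601 Ω
|Z| = √(3.170² + 2.601²) = 4.100 Ω
∠Z = arctan(-2.601/3.170) = -39.36°
I = V/|Z| = 363.4 mA
P = VI cos φ = 1.49 × 0.3634 × cos(-39.36°) = 418.6 mW

418.6 mW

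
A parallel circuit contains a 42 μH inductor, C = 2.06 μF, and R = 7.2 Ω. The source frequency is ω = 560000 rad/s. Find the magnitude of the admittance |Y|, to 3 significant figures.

X_L = ωL = 23.5 Ω
X_C = 1/(ωC) = 0.867 Ω
Parallel: admittances add. Y = 1/R + 1/(jωL) + jωC
Y = (0.139 + j1.11) S
|Y| = 1.12 S → |Z| = 1/|Y| = 0.893 Ω, ∠Z = −∠Y = -82.9°

1.12 S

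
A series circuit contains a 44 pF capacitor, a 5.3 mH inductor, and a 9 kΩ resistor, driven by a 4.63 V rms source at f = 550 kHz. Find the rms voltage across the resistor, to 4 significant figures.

ω = 2πf = 3.456e+06 rad/s
X_L = ωL = 18320 Ω
X_C = 1/(ωC) = 6577 Ω
Net reactance X = X_L − X_C = 11740 Ω
Z = 9000 + j11740 Ω
|Z| = √(9000² + 11740²) = 14790 Ω
I = V/|Z| = 313.0 μA
V_R = I·|Z_R| = 0.0003130 × 9000 = 2.817 V

2.817 V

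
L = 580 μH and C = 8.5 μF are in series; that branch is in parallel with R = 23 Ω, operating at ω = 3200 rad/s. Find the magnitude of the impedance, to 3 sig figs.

19.2 Ω

X_L = ωL = 1.86 Ω
X_C = 1/(ωC) = 36.8 Ω
Branch 1: Z₁ = R = 23.0 Ω
Branch 2 (series LC): Z₂ = j(X_L − X_C) = −j34.9 Ω
Parallel: Z = Z₁Z₂/(Z₁+Z₂), |Z| = 19.2 Ω, ∠Z = -33.4°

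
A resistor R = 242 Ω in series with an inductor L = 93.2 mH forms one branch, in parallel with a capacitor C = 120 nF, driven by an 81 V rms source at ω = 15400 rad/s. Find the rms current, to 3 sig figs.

95.3 mA

X_L = ωL = 1440 Ω
X_C = 1/(ωC) = 541 Ω
Branch 1 (R+jX_L): Z₁ = 242 + j1440 Ω, |Z₁| = 1460 Ω
Branch 2 (−jX_C): Z₂ = −j541 Ω
Parallel: Z = Z₁Z₂/(Z₁+Z₂), |Z| = 850 Ω, ∠Z = -84.4°
I = V/|Z| = 81/850 = 95.3 mA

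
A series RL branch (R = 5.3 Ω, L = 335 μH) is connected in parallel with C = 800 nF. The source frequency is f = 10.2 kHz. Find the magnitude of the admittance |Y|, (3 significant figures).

ω = 2πf = 64090 rad/s
X_L = ωL = 21.5 Ω
X_C = 1/(ωC) = 19.5 Ω
Branch 1 (R+jX_L): Z₁ = 5.30 + j21.5 Ω, |Z₁| = 22.1 Ω
Branch 2 (−jX_C): Z₂ = −j19.5 Ω
Parallel: Z = Z₁Z₂/(Z₁+Z₂), |Z| = 76.3 Ω, ∠Z = -34.2°
|Y| = 1/|Z| = 13.1 mS

13.1 mS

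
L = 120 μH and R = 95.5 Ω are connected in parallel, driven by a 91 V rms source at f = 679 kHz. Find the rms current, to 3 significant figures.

969 mA

ω = 2πf = 4.266e+06 rad/s
X_L = ωL = 512 Ω
Parallel: admittances add. Y = 1/R + 1/(jωL)
Y = (0.0105 − j0.00195) S
|Y| = 0.0107 S → |Z| = 1/|Y| = 93.9 Ω, ∠Z = −∠Y = 10.6°
I = V/|Z| = 91/93.9 = 969 mA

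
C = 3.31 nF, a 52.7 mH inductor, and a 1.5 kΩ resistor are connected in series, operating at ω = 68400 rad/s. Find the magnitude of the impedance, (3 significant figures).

X_L = ωL = 3600 Ω
X_C = 1/(ωC) = 4420 Ω
Net reactance X = X_L − X_C = -812 Ω
Z = 1500 − j812 Ω
|Z| = √(1500² + 812²) = 1710 Ω

1710 Ω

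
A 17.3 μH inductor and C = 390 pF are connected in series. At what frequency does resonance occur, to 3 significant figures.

1.94 MHz

ω₀ = 1/√(LC) = 1/√(1.73e-05 × 3.9e-10) = 1.217e+07 rad/s
f₀ = ω₀/(2π) = 1.94 MHz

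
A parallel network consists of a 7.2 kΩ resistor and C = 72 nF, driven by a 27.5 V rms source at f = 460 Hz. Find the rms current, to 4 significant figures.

ω = 2πf = 2890 rad/s
X_C = 1/(ωC) = 4805 Ω
Parallel: admittances add. Y = 1/R + jωC
Y = (0.0001389 + j0.0002081) S
|Y| = 0.0002502 S → |Z| = 1/|Y| = 3997 Ω, ∠Z = −∠Y = -56.28°
I = V/|Z| = 27.5/3997 = 6.880 mA

6.880 mA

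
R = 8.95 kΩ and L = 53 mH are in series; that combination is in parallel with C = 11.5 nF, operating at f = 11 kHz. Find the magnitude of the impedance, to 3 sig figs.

1310 Ω

ω = 2πf = 69120 rad/s
X_L = ωL = 3660 Ω
X_C = 1/(ωC) = 1260 Ω
Branch 1 (R+jX_L): Z₁ = 8950 + j3660 Ω, |Z₁| = 9670 Ω
Branch 2 (−jX_C): Z₂ = −j1260 Ω
Parallel: Z = Z₁Z₂/(Z₁+Z₂), |Z| = 1310 Ω, ∠Z = -82.8°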